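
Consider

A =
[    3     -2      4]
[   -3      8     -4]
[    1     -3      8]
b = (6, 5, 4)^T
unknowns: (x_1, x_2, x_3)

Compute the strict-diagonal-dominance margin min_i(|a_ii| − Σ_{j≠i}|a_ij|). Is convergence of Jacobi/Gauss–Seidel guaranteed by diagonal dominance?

row 1: |3| − (2+4) = -3
row 2: |8| − (3+4) = 1
row 3: |8| − (1+3) = 4
minimum over rows = -3 → not strictly diagonally dominant

-3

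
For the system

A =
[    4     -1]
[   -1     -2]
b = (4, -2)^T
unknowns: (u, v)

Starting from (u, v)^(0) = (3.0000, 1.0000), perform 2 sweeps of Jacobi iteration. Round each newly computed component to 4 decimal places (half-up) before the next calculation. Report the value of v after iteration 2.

Iteration 1:
  u = (4 - (-1)·1.0000) / (4) = 1.2500
  v = (-2 - (-1)·3.0000) / (-2) = -0.5000
Iteration 2:
  u = (4 - (-1)·-0.5000) / (4) = 0.8750
  v = (-2 - (-1)·1.2500) / (-2) = 0.3750

0.3750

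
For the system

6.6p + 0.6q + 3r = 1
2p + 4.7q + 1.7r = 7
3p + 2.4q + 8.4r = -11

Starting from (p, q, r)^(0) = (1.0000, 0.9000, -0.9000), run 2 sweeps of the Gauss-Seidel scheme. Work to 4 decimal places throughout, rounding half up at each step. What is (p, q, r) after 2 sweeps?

(0.8872, 1.8138, -2.1446)

Iteration 1:
  p = (1 - (0.6)·0.9000 - (3)·-0.9000) / (6.6) = 0.4788
  q = (7 - (2)·0.4788 - (1.7)·-0.9000) / (4.7) = 1.6111
  r = (-11 - (3)·0.4788 - (2.4)·1.6111) / (8.4) = -1.9408
Iteration 2:
  p = (1 - (0.6)·1.6111 - (3)·-1.9408) / (6.6) = 0.8872
  q = (7 - (2)·0.8872 - (1.7)·-1.9408) / (4.7) = 1.8138
  r = (-11 - (3)·0.8872 - (2.4)·1.8138) / (8.4) = -2.1446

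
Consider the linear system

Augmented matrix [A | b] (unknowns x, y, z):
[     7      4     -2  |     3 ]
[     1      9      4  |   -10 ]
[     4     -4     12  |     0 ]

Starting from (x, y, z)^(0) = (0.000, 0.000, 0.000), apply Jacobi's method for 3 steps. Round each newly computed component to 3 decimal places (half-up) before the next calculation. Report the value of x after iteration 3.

Iteration 1:
  x = (3 - (4)·0.000 - (-2)·0.000) / (7) = 0.429
  y = (-10 - (1)·0.000 - (4)·0.000) / (9) = -1.111
  z = (0 - (4)·0.000 - (-4)·0.000) / (12) = 0.000
Iteration 2:
  x = (3 - (4)·-1.111 - (-2)·0.000) / (7) = 1.063
  y = (-10 - (1)·0.429 - (4)·0.000) / (9) = -1.159
  z = (0 - (4)·0.429 - (-4)·-1.111) / (12) = -0.513
Iteration 3:
  x = (3 - (4)·-1.159 - (-2)·-0.513) / (7) = 0.944
  y = (-10 - (1)·1.063 - (4)·-0.513) / (9) = -1.001
  z = (0 - (4)·1.063 - (-4)·-1.159) / (12) = -0.741

0.944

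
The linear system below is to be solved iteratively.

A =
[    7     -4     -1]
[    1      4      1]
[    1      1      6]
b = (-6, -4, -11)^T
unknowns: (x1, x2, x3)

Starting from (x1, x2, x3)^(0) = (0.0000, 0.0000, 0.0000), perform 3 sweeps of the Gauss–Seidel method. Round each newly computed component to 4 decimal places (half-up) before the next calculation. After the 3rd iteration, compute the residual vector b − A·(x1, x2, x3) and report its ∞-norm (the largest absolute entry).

Iteration 1:
  x1 = (-6 - (-4)·0.0000 - (-1)·0.0000) / (7) = -0.8571
  x2 = (-4 - (1)·-0.8571 - (1)·0.0000) / (4) = -0.7857
  x3 = (-11 - (1)·-0.8571 - (1)·-0.7857) / (6) = -1.5595
Iteration 2:
  x1 = (-6 - (-4)·-0.7857 - (-1)·-1.5595) / (7) = -1.5289
  x2 = (-4 - (1)·-1.5289 - (1)·-1.5595) / (4) = -0.2279
  x3 = (-11 - (1)·-1.5289 - (1)·-0.2279) / (6) = -1.5405
Iteration 3:
  x1 = (-6 - (-4)·-0.2279 - (-1)·-1.5405) / (7) = -1.2074
  x2 = (-4 - (1)·-1.2074 - (1)·-1.5405) / (4) = -0.3130
  x3 = (-11 - (1)·-1.2074 - (1)·-0.3130) / (6) = -1.5799
Residual b − A·x = (-0.3801, 0.0393, -0.0002); ∞-norm = 0.3801

0.3801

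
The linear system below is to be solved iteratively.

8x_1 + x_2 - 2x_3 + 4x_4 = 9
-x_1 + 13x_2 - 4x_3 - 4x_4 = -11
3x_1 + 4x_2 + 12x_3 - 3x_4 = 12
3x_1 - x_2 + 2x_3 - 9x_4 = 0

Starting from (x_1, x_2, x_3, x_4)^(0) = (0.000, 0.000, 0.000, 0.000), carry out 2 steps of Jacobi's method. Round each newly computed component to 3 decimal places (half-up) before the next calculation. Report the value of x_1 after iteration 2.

Iteration 1:
  x_1 = (9 - (1)·0.000 - (-2)·0.000 - (4)·0.000) / (8) = 1.125
  x_2 = (-11 - (-1)·0.000 - (-4)·0.000 - (-4)·0.000) / (13) = -0.846
  x_3 = (12 - (3)·0.000 - (4)·0.000 - (-3)·0.000) / (12) = 1.000
  x_4 = (0 - (3)·0.000 - (-1)·0.000 - (2)·0.000) / (-9) = 0.000
Iteration 2:
  x_1 = (9 - (1)·-0.846 - (-2)·1.000 - (4)·0.000) / (8) = 1.481
  x_2 = (-11 - (-1)·1.125 - (-4)·1.000 - (-4)·0.000) / (13) = -0.452
  x_3 = (12 - (3)·1.125 - (4)·-0.846 - (-3)·0.000) / (12) = 1.001
  x_4 = (0 - (3)·1.125 - (-1)·-0.846 - (2)·1.000) / (-9) = 0.691

1.481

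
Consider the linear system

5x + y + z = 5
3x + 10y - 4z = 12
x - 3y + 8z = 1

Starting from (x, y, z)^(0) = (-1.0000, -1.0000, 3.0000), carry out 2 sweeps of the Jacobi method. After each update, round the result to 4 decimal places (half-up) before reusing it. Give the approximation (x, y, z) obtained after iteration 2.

(0.4850, 0.9700, 1.0625)

Iteration 1:
  x = (5 - (1)·-1.0000 - (1)·3.0000) / (5) = 0.6000
  y = (12 - (3)·-1.0000 - (-4)·3.0000) / (10) = 2.7000
  z = (1 - (1)·-1.0000 - (-3)·-1.0000) / (8) = -0.1250
Iteration 2:
  x = (5 - (1)·2.7000 - (1)·-0.1250) / (5) = 0.4850
  y = (12 - (3)·0.6000 - (-4)·-0.1250) / (10) = 0.9700
  z = (1 - (1)·0.6000 - (-3)·2.7000) / (8) = 1.0625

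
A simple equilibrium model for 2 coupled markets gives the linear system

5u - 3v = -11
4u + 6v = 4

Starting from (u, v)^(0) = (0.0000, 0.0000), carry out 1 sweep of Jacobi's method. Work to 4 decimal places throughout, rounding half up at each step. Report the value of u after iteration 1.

-2.2000

Iteration 1:
  u = (-11 - (-3)·0.0000) / (5) = -2.2000
  v = (4 - (4)·0.0000) / (6) = 0.6667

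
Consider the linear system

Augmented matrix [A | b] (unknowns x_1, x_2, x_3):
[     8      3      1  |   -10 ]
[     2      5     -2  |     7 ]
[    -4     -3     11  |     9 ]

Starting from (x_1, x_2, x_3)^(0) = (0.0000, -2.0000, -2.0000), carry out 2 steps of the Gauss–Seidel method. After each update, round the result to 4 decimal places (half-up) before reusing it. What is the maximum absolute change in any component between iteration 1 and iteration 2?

1.7182

Iteration 1:
  x_1 = (-10 - (3)·-2.0000 - (1)·-2.0000) / (8) = -0.2500
  x_2 = (7 - (2)·-0.2500 - (-2)·-2.0000) / (5) = 0.7000
  x_3 = (9 - (-4)·-0.2500 - (-3)·0.7000) / (11) = 0.9182
Iteration 2:
  x_1 = (-10 - (3)·0.7000 - (1)·0.9182) / (8) = -1.6273
  x_2 = (7 - (2)·-1.6273 - (-2)·0.9182) / (5) = 2.4182
  x_3 = (9 - (-4)·-1.6273 - (-3)·2.4182) / (11) = 0.8859
Change: (-1.3773, 1.7182, -0.0323) → max |·| = 1.7182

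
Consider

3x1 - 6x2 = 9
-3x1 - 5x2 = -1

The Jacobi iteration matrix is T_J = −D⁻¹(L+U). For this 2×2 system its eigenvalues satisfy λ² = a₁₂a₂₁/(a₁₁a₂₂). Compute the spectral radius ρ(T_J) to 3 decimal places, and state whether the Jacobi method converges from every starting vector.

1.095

a₁₂a₂₁/(a₁₁a₂₂) = (-6)·(-3) / ((3)·(-5)) = -1.200000
ρ = √|-1.200000| = √1.200000 = 1.095
ρ > 1, so Jacobi diverges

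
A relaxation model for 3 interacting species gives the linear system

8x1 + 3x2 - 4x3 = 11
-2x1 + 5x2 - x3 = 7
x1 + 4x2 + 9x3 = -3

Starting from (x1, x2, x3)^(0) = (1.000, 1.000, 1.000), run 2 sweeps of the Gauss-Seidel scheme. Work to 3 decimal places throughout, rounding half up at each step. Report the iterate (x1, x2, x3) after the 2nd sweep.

(-0.189, 1.029, -0.770)

Iteration 1:
  x1 = (11 - (3)·1.000 - (-4)·1.000) / (8) = 1.500
  x2 = (7 - (-2)·1.500 - (-1)·1.000) / (5) = 2.200
  x3 = (-3 - (1)·1.500 - (4)·2.200) / (9) = -1.478
Iteration 2:
  x1 = (11 - (3)·2.200 - (-4)·-1.478) / (8) = -0.189
  x2 = (7 - (-2)·-0.189 - (-1)·-1.478) / (5) = 1.029
  x3 = (-3 - (1)·-0.189 - (4)·1.029) / (9) = -0.770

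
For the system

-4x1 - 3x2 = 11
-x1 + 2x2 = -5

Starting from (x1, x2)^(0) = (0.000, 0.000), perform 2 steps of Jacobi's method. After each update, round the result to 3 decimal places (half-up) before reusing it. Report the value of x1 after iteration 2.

-0.875

Iteration 1:
  x1 = (11 - (-3)·0.000) / (-4) = -2.750
  x2 = (-5 - (-1)·0.000) / (2) = -2.500
Iteration 2:
  x1 = (11 - (-3)·-2.500) / (-4) = -0.875
  x2 = (-5 - (-1)·-2.750) / (2) = -3.875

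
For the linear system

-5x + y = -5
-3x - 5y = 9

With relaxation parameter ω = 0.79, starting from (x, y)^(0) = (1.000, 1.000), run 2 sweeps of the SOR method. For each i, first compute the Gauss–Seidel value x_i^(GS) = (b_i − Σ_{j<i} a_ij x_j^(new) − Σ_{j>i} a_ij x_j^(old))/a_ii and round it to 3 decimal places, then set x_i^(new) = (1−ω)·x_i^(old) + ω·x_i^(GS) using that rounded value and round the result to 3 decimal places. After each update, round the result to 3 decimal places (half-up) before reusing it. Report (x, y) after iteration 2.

(0.755, -2.150)

Iteration 1:
  x: GS value = (-5 - (1)·1.000) / (-5) = 1.200;  x ← (1−ω)·1.000 + ω·1.200 = 1.158
  y: GS value = (9 - (-3)·1.158) / (-5) = -2.495;  y ← (1−ω)·1.000 + ω·-2.495 = -1.761
Iteration 2:
  x: GS value = (-5 - (1)·-1.761) / (-5) = 0.648;  x ← (1−ω)·1.158 + ω·0.648 = 0.755
  y: GS value = (9 - (-3)·0.755) / (-5) = -2.253;  y ← (1−ω)·-1.761 + ω·-2.253 = -2.150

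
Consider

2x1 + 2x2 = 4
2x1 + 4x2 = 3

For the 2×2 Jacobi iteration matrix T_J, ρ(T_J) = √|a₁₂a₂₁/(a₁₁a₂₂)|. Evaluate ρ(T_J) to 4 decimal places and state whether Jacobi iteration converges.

a₁₂a₂₁/(a₁₁a₂₂) = (2)·(2) / ((2)·(4)) = 0.500000
ρ = √|0.500000| = √0.500000 = 0.7071
ρ < 1, so Jacobi converges

0.7071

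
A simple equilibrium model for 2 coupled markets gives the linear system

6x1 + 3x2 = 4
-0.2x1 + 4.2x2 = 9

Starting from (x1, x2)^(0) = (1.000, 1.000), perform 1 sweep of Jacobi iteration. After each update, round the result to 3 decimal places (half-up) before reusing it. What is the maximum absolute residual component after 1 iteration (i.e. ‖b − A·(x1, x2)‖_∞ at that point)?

3.572

Iteration 1:
  x1 = (4 - (3)·1.000) / (6) = 0.167
  x2 = (9 - (-0.2)·1.000) / (4.2) = 2.190
Residual b − A·x = (-3.572, -0.165); ∞-norm = 3.572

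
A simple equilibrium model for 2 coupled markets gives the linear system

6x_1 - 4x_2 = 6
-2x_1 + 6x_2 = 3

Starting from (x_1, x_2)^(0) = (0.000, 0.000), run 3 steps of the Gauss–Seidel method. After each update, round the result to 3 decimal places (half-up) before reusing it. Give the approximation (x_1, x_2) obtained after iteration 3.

(1.679, 1.060)

Iteration 1:
  x_1 = (6 - (-4)·0.000) / (6) = 1.000
  x_2 = (3 - (-2)·1.000) / (6) = 0.833
Iteration 2:
  x_1 = (6 - (-4)·0.833) / (6) = 1.555
  x_2 = (3 - (-2)·1.555) / (6) = 1.018
Iteration 3:
  x_1 = (6 - (-4)·1.018) / (6) = 1.679
  x_2 = (3 - (-2)·1.679) / (6) = 1.060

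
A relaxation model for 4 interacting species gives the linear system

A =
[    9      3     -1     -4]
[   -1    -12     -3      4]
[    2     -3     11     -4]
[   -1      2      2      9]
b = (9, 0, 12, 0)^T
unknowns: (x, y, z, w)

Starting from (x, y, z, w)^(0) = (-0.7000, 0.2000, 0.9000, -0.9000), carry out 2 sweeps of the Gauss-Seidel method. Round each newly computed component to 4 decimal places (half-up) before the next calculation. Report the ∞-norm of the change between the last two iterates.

Iteration 1:
  x = (9 - (3)·0.2000 - (-1)·0.9000 - (-4)·-0.9000) / (9) = 0.6333
  y = (0 - (-1)·0.6333 - (-3)·0.9000 - (4)·-0.9000) / (-12) = -0.5778
  z = (12 - (2)·0.6333 - (-3)·-0.5778 - (-4)·-0.9000) / (11) = 0.4909
  w = (0 - (-1)·0.6333 - (2)·-0.5778 - (2)·0.4909) / (9) = 0.0897
Iteration 2:
  x = (9 - (3)·-0.5778 - (-1)·0.4909 - (-4)·0.0897) / (9) = 1.2870
  y = (0 - (-1)·1.2870 - (-3)·0.4909 - (4)·0.0897) / (-12) = -0.2001
  z = (12 - (2)·1.2870 - (-3)·-0.2001 - (-4)·0.0897) / (11) = 0.8350
  w = (0 - (-1)·1.2870 - (2)·-0.2001 - (2)·0.8350) / (9) = 0.0019
Change: (0.6537, 0.3777, 0.3441, -0.0878) → max |·| = 0.6537

0.6537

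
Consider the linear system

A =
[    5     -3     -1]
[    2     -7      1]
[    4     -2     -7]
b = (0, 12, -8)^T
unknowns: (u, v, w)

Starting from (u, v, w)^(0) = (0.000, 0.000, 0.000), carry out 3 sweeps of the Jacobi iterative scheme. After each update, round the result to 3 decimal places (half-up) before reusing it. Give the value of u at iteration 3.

-0.604

Iteration 1:
  u = (0 - (-3)·0.000 - (-1)·0.000) / (5) = 0.000
  v = (12 - (2)·0.000 - (1)·0.000) / (-7) = -1.714
  w = (-8 - (4)·0.000 - (-2)·0.000) / (-7) = 1.143
Iteration 2:
  u = (0 - (-3)·-1.714 - (-1)·1.143) / (5) = -0.800
  v = (12 - (2)·0.000 - (1)·1.143) / (-7) = -1.551
  w = (-8 - (4)·0.000 - (-2)·-1.714) / (-7) = 1.633
Iteration 3:
  u = (0 - (-3)·-1.551 - (-1)·1.633) / (5) = -0.604
  v = (12 - (2)·-0.800 - (1)·1.633) / (-7) = -1.710
  w = (-8 - (4)·-0.800 - (-2)·-1.551) / (-7) = 1.129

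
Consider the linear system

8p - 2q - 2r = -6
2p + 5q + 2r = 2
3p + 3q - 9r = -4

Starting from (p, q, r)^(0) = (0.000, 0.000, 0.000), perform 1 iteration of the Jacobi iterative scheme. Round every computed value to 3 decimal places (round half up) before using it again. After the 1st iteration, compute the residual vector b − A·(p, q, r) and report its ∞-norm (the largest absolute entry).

Iteration 1:
  p = (-6 - (-2)·0.000 - (-2)·0.000) / (8) = -0.750
  q = (2 - (2)·0.000 - (2)·0.000) / (5) = 0.400
  r = (-4 - (3)·0.000 - (3)·0.000) / (-9) = 0.444
Residual b − A·x = (1.688, 0.612, 1.046); ∞-norm = 1.688

1.688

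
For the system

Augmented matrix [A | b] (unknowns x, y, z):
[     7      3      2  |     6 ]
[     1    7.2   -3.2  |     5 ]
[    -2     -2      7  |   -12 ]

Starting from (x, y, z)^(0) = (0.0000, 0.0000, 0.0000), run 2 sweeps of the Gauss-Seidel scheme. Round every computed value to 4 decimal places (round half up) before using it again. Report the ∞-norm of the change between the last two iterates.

0.5975

Iteration 1:
  x = (6 - (3)·0.0000 - (2)·0.0000) / (7) = 0.8571
  y = (5 - (1)·0.8571 - (-3.2)·0.0000) / (7.2) = 0.5754
  z = (-12 - (-2)·0.8571 - (-2)·0.5754) / (7) = -1.3050
Iteration 2:
  x = (6 - (3)·0.5754 - (2)·-1.3050) / (7) = 0.9834
  y = (5 - (1)·0.9834 - (-3.2)·-1.3050) / (7.2) = -0.0221
  z = (-12 - (-2)·0.9834 - (-2)·-0.0221) / (7) = -1.4396
Change: (0.1263, -0.5975, -0.1346) → max |·| = 0.5975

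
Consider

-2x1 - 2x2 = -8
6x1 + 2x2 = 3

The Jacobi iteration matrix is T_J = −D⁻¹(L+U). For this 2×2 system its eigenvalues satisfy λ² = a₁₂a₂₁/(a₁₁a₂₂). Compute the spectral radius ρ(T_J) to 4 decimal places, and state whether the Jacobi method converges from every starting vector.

a₁₂a₂₁/(a₁₁a₂₂) = (-2)·(6) / ((-2)·(2)) = 3.000000
ρ = √|3.000000| = √3.000000 = 1.7321
ρ > 1, so Jacobi diverges

1.7321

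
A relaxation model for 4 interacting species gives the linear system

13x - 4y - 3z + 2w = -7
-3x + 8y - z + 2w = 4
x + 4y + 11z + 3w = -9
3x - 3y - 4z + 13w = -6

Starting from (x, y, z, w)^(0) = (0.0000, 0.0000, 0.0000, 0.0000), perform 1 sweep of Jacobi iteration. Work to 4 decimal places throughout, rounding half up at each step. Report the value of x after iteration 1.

-0.5385

Iteration 1:
  x = (-7 - (-4)·0.0000 - (-3)·0.0000 - (2)·0.0000) / (13) = -0.5385
  y = (4 - (-3)·0.0000 - (-1)·0.0000 - (2)·0.0000) / (8) = 0.5000
  z = (-9 - (1)·0.0000 - (4)·0.0000 - (3)·0.0000) / (11) = -0.8182
  w = (-6 - (3)·0.0000 - (-3)·0.0000 - (-4)·0.0000) / (13) = -0.4615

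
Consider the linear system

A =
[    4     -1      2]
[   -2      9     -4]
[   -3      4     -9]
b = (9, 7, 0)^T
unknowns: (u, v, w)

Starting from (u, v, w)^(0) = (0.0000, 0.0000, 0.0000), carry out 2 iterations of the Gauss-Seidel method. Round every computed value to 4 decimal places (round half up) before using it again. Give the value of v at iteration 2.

1.2881

Iteration 1:
  u = (9 - (-1)·0.0000 - (2)·0.0000) / (4) = 2.2500
  v = (7 - (-2)·2.2500 - (-4)·0.0000) / (9) = 1.2778
  w = (0 - (-3)·2.2500 - (4)·1.2778) / (-9) = -0.1821
Iteration 2:
  u = (9 - (-1)·1.2778 - (2)·-0.1821) / (4) = 2.6605
  v = (7 - (-2)·2.6605 - (-4)·-0.1821) / (9) = 1.2881
  w = (0 - (-3)·2.6605 - (4)·1.2881) / (-9) = -0.3143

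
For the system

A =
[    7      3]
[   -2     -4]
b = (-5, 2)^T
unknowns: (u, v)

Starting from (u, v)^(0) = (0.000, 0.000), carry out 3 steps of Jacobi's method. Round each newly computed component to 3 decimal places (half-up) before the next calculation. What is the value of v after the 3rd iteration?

-0.250

Iteration 1:
  u = (-5 - (3)·0.000) / (7) = -0.714
  v = (2 - (-2)·0.000) / (-4) = -0.500
Iteration 2:
  u = (-5 - (3)·-0.500) / (7) = -0.500
  v = (2 - (-2)·-0.714) / (-4) = -0.143
Iteration 3:
  u = (-5 - (3)·-0.143) / (7) = -0.653
  v = (2 - (-2)·-0.500) / (-4) = -0.250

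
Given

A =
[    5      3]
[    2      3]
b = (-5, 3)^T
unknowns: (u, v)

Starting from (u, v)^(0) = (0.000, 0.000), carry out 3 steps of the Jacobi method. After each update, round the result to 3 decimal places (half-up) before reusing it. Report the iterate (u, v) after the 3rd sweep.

Iteration 1:
  u = (-5 - (3)·0.000) / (5) = -1.000
  v = (3 - (2)·0.000) / (3) = 1.000
Iteration 2:
  u = (-5 - (3)·1.000) / (5) = -1.600
  v = (3 - (2)·-1.000) / (3) = 1.667
Iteration 3:
  u = (-5 - (3)·1.667) / (5) = -2.000
  v = (3 - (2)·-1.600) / (3) = 2.067

(-2.000, 2.067)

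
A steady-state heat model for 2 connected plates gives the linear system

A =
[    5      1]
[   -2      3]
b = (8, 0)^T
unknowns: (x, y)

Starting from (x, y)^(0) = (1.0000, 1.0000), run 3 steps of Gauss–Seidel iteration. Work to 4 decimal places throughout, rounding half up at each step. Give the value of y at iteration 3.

Iteration 1:
  x = (8 - (1)·1.0000) / (5) = 1.4000
  y = (0 - (-2)·1.4000) / (3) = 0.9333
Iteration 2:
  x = (8 - (1)·0.9333) / (5) = 1.4133
  y = (0 - (-2)·1.4133) / (3) = 0.9422
Iteration 3:
  x = (8 - (1)·0.9422) / (5) = 1.4116
  y = (0 - (-2)·1.4116) / (3) = 0.9411

0.9411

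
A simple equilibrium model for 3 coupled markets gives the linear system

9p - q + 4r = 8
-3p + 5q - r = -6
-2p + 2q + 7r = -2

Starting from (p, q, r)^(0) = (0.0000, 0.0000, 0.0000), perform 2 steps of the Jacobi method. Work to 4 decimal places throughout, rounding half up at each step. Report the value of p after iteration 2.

Iteration 1:
  p = (8 - (-1)·0.0000 - (4)·0.0000) / (9) = 0.8889
  q = (-6 - (-3)·0.0000 - (-1)·0.0000) / (5) = -1.2000
  r = (-2 - (-2)·0.0000 - (2)·0.0000) / (7) = -0.2857
Iteration 2:
  p = (8 - (-1)·-1.2000 - (4)·-0.2857) / (9) = 0.8825
  q = (-6 - (-3)·0.8889 - (-1)·-0.2857) / (5) = -0.7238
  r = (-2 - (-2)·0.8889 - (2)·-1.2000) / (7) = 0.3111

0.8825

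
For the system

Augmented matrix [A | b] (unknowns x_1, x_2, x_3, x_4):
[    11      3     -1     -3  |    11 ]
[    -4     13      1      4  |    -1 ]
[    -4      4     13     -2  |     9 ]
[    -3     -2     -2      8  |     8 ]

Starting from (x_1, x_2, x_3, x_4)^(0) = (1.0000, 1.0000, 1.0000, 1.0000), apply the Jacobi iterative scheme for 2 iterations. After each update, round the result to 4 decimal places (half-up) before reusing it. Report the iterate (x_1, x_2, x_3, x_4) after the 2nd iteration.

(1.6302, -0.3833, 1.3638, 1.5822)

Iteration 1:
  x_1 = (11 - (3)·1.0000 - (-1)·1.0000 - (-3)·1.0000) / (11) = 1.0909
  x_2 = (-1 - (-4)·1.0000 - (1)·1.0000 - (4)·1.0000) / (13) = -0.1538
  x_3 = (9 - (-4)·1.0000 - (4)·1.0000 - (-2)·1.0000) / (13) = 0.8462
  x_4 = (8 - (-3)·1.0000 - (-2)·1.0000 - (-2)·1.0000) / (8) = 1.8750
Iteration 2:
  x_1 = (11 - (3)·-0.1538 - (-1)·0.8462 - (-3)·1.8750) / (11) = 1.6302
  x_2 = (-1 - (-4)·1.0909 - (1)·0.8462 - (4)·1.8750) / (13) = -0.3833
  x_3 = (9 - (-4)·1.0909 - (4)·-0.1538 - (-2)·1.8750) / (13) = 1.3638
  x_4 = (8 - (-3)·1.0909 - (-2)·-0.1538 - (-2)·0.8462) / (8) = 1.5822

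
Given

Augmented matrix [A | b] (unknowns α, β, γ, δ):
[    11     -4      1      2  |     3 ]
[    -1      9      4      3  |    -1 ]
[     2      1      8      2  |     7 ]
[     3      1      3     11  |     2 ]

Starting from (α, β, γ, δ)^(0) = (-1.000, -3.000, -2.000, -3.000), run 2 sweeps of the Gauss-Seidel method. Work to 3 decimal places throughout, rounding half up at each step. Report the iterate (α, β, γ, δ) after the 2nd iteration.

Iteration 1:
  α = (3 - (-4)·-3.000 - (1)·-2.000 - (2)·-3.000) / (11) = -0.091
  β = (-1 - (-1)·-0.091 - (4)·-2.000 - (3)·-3.000) / (9) = 1.768
  γ = (7 - (2)·-0.091 - (1)·1.768 - (2)·-3.000) / (8) = 1.427
  δ = (2 - (3)·-0.091 - (1)·1.768 - (3)·1.427) / (11) = -0.343
Iteration 2:
  α = (3 - (-4)·1.768 - (1)·1.427 - (2)·-0.343) / (11) = 0.848
  β = (-1 - (-1)·0.848 - (4)·1.427 - (3)·-0.343) / (9) = -0.537
  γ = (7 - (2)·0.848 - (1)·-0.537 - (2)·-0.343) / (8) = 0.816
  δ = (2 - (3)·0.848 - (1)·-0.537 - (3)·0.816) / (11) = -0.223

(0.848, -0.537, 0.816, -0.223)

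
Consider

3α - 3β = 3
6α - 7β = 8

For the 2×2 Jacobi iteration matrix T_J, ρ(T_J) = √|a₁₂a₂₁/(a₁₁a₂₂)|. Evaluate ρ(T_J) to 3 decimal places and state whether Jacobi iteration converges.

0.926

a₁₂a₂₁/(a₁₁a₂₂) = (-3)·(6) / ((3)·(-7)) = 0.857143
ρ = √|0.857143| = √0.857143 = 0.926
ρ < 1, so Jacobi converges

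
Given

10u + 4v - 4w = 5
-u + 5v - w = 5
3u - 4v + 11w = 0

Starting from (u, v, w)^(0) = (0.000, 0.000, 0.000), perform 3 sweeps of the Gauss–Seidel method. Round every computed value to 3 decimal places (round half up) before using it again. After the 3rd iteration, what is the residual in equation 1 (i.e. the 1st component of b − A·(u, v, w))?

Iteration 1:
  u = (5 - (4)·0.000 - (-4)·0.000) / (10) = 0.500
  v = (5 - (-1)·0.500 - (-1)·0.000) / (5) = 1.100
  w = (0 - (3)·0.500 - (-4)·1.100) / (11) = 0.264
Iteration 2:
  u = (5 - (4)·1.100 - (-4)·0.264) / (10) = 0.166
  v = (5 - (-1)·0.166 - (-1)·0.264) / (5) = 1.086
  w = (0 - (3)·0.166 - (-4)·1.086) / (11) = 0.350
Iteration 3:
  u = (5 - (4)·1.086 - (-4)·0.350) / (10) = 0.206
  v = (5 - (-1)·0.206 - (-1)·0.350) / (5) = 1.111
  w = (0 - (3)·0.206 - (-4)·1.111) / (11) = 0.348
Residual b − A·x = (-0.112, -0.001, -0.002)

-0.112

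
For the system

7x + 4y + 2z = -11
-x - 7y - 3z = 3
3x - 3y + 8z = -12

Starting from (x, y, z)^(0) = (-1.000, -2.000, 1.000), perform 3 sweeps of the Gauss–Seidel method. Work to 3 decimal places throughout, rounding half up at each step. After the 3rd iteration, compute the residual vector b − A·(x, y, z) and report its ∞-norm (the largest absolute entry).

0.743

Iteration 1:
  x = (-11 - (4)·-2.000 - (2)·1.000) / (7) = -0.714
  y = (3 - (-1)·-0.714 - (-3)·1.000) / (-7) = -0.755
  z = (-12 - (3)·-0.714 - (-3)·-0.755) / (8) = -1.515
Iteration 2:
  x = (-11 - (4)·-0.755 - (2)·-1.515) / (7) = -0.707
  y = (3 - (-1)·-0.707 - (-3)·-1.515) / (-7) = 0.322
  z = (-12 - (3)·-0.707 - (-3)·0.322) / (8) = -1.114
Iteration 3:
  x = (-11 - (4)·0.322 - (2)·-1.114) / (7) = -1.437
  y = (3 - (-1)·-1.437 - (-3)·-1.114) / (-7) = 0.254
  z = (-12 - (3)·-1.437 - (-3)·0.254) / (8) = -0.866
Residual b − A·x = (-0.225, 0.743, 0.001); ∞-norm = 0.743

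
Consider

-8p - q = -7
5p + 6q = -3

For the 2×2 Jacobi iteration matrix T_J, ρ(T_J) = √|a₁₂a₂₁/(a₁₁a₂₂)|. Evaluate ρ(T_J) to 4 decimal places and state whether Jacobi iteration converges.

a₁₂a₂₁/(a₁₁a₂₂) = (-1)·(5) / ((-8)·(6)) = 0.104167
ρ = √|0.104167| = √0.104167 = 0.3227
ρ < 1, so Jacobi converges

0.3227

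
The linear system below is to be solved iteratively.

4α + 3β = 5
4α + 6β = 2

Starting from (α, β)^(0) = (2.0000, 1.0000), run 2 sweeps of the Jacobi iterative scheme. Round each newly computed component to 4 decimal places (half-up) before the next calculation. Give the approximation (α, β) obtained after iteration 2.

(2.0000, 0.0000)

Iteration 1:
  α = (5 - (3)·1.0000) / (4) = 0.5000
  β = (2 - (4)·2.0000) / (6) = -1.0000
Iteration 2:
  α = (5 - (3)·-1.0000) / (4) = 2.0000
  β = (2 - (4)·0.5000) / (6) = 0.0000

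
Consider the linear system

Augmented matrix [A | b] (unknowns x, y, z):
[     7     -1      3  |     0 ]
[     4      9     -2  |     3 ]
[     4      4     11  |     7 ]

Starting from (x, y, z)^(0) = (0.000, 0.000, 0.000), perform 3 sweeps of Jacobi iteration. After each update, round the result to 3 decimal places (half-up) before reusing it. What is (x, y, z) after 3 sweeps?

Iteration 1:
  x = (0 - (-1)·0.000 - (3)·0.000) / (7) = 0.000
  y = (3 - (4)·0.000 - (-2)·0.000) / (9) = 0.333
  z = (7 - (4)·0.000 - (4)·0.000) / (11) = 0.636
Iteration 2:
  x = (0 - (-1)·0.333 - (3)·0.636) / (7) = -0.225
  y = (3 - (4)·0.000 - (-2)·0.636) / (9) = 0.475
  z = (7 - (4)·0.000 - (4)·0.333) / (11) = 0.515
Iteration 3:
  x = (0 - (-1)·0.475 - (3)·0.515) / (7) = -0.153
  y = (3 - (4)·-0.225 - (-2)·0.515) / (9) = 0.548
  z = (7 - (4)·-0.225 - (4)·0.475) / (11) = 0.545

(-0.153, 0.548, 0.545)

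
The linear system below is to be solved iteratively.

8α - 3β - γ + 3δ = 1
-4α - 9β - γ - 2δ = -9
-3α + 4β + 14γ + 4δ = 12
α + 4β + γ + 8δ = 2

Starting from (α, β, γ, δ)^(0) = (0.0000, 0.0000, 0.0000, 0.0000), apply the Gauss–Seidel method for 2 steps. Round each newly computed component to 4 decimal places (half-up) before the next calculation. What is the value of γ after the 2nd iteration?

0.8908

Iteration 1:
  α = (1 - (-3)·0.0000 - (-1)·0.0000 - (3)·0.0000) / (8) = 0.1250
  β = (-9 - (-4)·0.1250 - (-1)·0.0000 - (-2)·0.0000) / (-9) = 0.9444
  γ = (12 - (-3)·0.1250 - (4)·0.9444 - (4)·0.0000) / (14) = 0.6141
  δ = (2 - (1)·0.1250 - (4)·0.9444 - (1)·0.6141) / (8) = -0.3146
Iteration 2:
  α = (1 - (-3)·0.9444 - (-1)·0.6141 - (3)·-0.3146) / (8) = 0.6739
  β = (-9 - (-4)·0.6739 - (-1)·0.6141 - (-2)·-0.3146) / (-9) = 0.7022
  γ = (12 - (-3)·0.6739 - (4)·0.7022 - (4)·-0.3146) / (14) = 0.8908
  δ = (2 - (1)·0.6739 - (4)·0.7022 - (1)·0.8908) / (8) = -0.2967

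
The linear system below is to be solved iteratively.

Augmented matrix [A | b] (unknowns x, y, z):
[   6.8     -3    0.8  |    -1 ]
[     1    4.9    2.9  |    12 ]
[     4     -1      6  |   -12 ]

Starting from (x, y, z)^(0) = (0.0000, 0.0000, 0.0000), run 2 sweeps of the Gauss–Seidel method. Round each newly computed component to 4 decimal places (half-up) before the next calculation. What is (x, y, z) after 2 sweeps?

(1.1218, 3.1012, -2.2310)

Iteration 1:
  x = (-1 - (-3)·0.0000 - (0.8)·0.0000) / (6.8) = -0.1471
  y = (12 - (1)·-0.1471 - (2.9)·0.0000) / (4.9) = 2.4790
  z = (-12 - (4)·-0.1471 - (-1)·2.4790) / (6) = -1.4888
Iteration 2:
  x = (-1 - (-3)·2.4790 - (0.8)·-1.4888) / (6.8) = 1.1218
  y = (12 - (1)·1.1218 - (2.9)·-1.4888) / (4.9) = 3.1012
  z = (-12 - (4)·1.1218 - (-1)·3.1012) / (6) = -2.2310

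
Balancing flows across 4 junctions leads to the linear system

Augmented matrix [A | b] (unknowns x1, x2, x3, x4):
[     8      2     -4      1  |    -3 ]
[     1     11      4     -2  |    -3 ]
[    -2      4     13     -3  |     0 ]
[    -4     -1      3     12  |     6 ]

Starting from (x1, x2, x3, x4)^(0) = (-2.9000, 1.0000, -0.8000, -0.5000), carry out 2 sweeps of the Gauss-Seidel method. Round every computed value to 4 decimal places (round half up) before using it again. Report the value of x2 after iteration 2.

Iteration 1:
  x1 = (-3 - (2)·1.0000 - (-4)·-0.8000 - (1)·-0.5000) / (8) = -0.9625
  x2 = (-3 - (1)·-0.9625 - (4)·-0.8000 - (-2)·-0.5000) / (11) = 0.0148
  x3 = (0 - (-2)·-0.9625 - (4)·0.0148 - (-3)·-0.5000) / (13) = -0.2680
  x4 = (6 - (-4)·-0.9625 - (-1)·0.0148 - (3)·-0.2680) / (12) = 0.2474
Iteration 2:
  x1 = (-3 - (2)·0.0148 - (-4)·-0.2680 - (1)·0.2474) / (8) = -0.5436
  x2 = (-3 - (1)·-0.5436 - (4)·-0.2680 - (-2)·0.2474) / (11) = -0.0809
  x3 = (0 - (-2)·-0.5436 - (4)·-0.0809 - (-3)·0.2474) / (13) = -0.0016
  x4 = (6 - (-4)·-0.5436 - (-1)·-0.0809 - (3)·-0.0016) / (12) = 0.3125

-0.0809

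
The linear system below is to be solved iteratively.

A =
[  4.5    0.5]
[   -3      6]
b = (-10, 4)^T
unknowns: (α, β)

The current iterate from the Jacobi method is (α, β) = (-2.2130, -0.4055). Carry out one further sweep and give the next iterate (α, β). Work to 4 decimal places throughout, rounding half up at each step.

(-2.1772, -0.4398)

One sweep:
  α = (-10 - (0.5)·-0.4055) / (4.5) = -2.1772
  β = (4 - (-3)·-2.2130) / (6) = -0.4398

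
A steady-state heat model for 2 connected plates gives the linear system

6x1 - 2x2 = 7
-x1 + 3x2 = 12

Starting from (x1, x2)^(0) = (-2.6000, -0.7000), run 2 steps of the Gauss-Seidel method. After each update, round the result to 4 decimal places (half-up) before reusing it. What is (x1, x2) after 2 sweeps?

(2.6037, 4.8679)

Iteration 1:
  x1 = (7 - (-2)·-0.7000) / (6) = 0.9333
  x2 = (12 - (-1)·0.9333) / (3) = 4.3111
Iteration 2:
  x1 = (7 - (-2)·4.3111) / (6) = 2.6037
  x2 = (12 - (-1)·2.6037) / (3) = 4.8679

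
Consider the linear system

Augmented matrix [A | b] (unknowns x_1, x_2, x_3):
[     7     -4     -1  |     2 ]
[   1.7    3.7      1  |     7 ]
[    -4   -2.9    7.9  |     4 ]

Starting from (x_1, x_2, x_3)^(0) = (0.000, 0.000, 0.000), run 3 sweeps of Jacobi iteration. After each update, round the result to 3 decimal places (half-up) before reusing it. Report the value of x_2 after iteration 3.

0.867

Iteration 1:
  x_1 = (2 - (-4)·0.000 - (-1)·0.000) / (7) = 0.286
  x_2 = (7 - (1.7)·0.000 - (1)·0.000) / (3.7) = 1.892
  x_3 = (4 - (-4)·0.000 - (-2.9)·0.000) / (7.9) = 0.506
Iteration 2:
  x_1 = (2 - (-4)·1.892 - (-1)·0.506) / (7) = 1.439
  x_2 = (7 - (1.7)·0.286 - (1)·0.506) / (3.7) = 1.624
  x_3 = (4 - (-4)·0.286 - (-2.9)·1.892) / (7.9) = 1.346
Iteration 3:
  x_1 = (2 - (-4)·1.624 - (-1)·1.346) / (7) = 1.406
  x_2 = (7 - (1.7)·1.439 - (1)·1.346) / (3.7) = 0.867
  x_3 = (4 - (-4)·1.439 - (-2.9)·1.624) / (7.9) = 1.831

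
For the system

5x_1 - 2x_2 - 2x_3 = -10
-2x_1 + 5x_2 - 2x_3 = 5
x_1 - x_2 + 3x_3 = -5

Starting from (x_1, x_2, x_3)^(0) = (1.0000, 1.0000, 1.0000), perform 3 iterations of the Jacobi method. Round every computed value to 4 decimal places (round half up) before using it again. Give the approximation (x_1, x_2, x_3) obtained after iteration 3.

(-2.3254, -0.0454, -1.0667)

Iteration 1:
  x_1 = (-10 - (-2)·1.0000 - (-2)·1.0000) / (5) = -1.2000
  x_2 = (5 - (-2)·1.0000 - (-2)·1.0000) / (5) = 1.8000
  x_3 = (-5 - (1)·1.0000 - (-1)·1.0000) / (3) = -1.6667
Iteration 2:
  x_1 = (-10 - (-2)·1.8000 - (-2)·-1.6667) / (5) = -1.9467
  x_2 = (5 - (-2)·-1.2000 - (-2)·-1.6667) / (5) = -0.1467
  x_3 = (-5 - (1)·-1.2000 - (-1)·1.8000) / (3) = -0.6667
Iteration 3:
  x_1 = (-10 - (-2)·-0.1467 - (-2)·-0.6667) / (5) = -2.3254
  x_2 = (5 - (-2)·-1.9467 - (-2)·-0.6667) / (5) = -0.0454
  x_3 = (-5 - (1)·-1.9467 - (-1)·-0.1467) / (3) = -1.0667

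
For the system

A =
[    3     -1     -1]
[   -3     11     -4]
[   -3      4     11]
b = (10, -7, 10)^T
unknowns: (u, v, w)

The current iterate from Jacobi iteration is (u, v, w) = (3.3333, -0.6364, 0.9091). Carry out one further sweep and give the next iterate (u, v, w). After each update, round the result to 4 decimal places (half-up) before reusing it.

(3.4242, 0.6033, 2.0496)

One sweep:
  u = (10 - (-1)·-0.6364 - (-1)·0.9091) / (3) = 3.4242
  v = (-7 - (-3)·3.3333 - (-4)·0.9091) / (11) = 0.6033
  w = (10 - (-3)·3.3333 - (4)·-0.6364) / (11) = 2.0496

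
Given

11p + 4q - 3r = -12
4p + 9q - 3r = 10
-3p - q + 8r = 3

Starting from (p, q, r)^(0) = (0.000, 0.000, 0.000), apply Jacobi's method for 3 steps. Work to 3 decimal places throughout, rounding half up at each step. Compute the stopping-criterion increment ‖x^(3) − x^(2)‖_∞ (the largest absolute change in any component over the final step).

0.295

Iteration 1:
  p = (-12 - (4)·0.000 - (-3)·0.000) / (11) = -1.091
  q = (10 - (4)·0.000 - (-3)·0.000) / (9) = 1.111
  r = (3 - (-3)·0.000 - (-1)·0.000) / (8) = 0.375
Iteration 2:
  p = (-12 - (4)·1.111 - (-3)·0.375) / (11) = -1.393
  q = (10 - (4)·-1.091 - (-3)·0.375) / (9) = 1.721
  r = (3 - (-3)·-1.091 - (-1)·1.111) / (8) = 0.105
Iteration 3:
  p = (-12 - (4)·1.721 - (-3)·0.105) / (11) = -1.688
  q = (10 - (4)·-1.393 - (-3)·0.105) / (9) = 1.765
  r = (3 - (-3)·-1.393 - (-1)·1.721) / (8) = 0.068
Change: (-0.295, 0.044, -0.037) → max |·| = 0.295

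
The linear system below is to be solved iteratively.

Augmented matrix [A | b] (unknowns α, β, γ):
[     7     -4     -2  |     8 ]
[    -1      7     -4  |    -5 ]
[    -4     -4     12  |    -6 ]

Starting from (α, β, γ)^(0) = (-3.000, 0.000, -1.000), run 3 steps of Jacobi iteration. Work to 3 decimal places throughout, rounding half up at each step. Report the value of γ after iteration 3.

-1.071

Iteration 1:
  α = (8 - (-4)·0.000 - (-2)·-1.000) / (7) = 0.857
  β = (-5 - (-1)·-3.000 - (-4)·-1.000) / (7) = -1.714
  γ = (-6 - (-4)·-3.000 - (-4)·0.000) / (12) = -1.500
Iteration 2:
  α = (8 - (-4)·-1.714 - (-2)·-1.500) / (7) = -0.265
  β = (-5 - (-1)·0.857 - (-4)·-1.500) / (7) = -1.449
  γ = (-6 - (-4)·0.857 - (-4)·-1.714) / (12) = -0.786
Iteration 3:
  α = (8 - (-4)·-1.449 - (-2)·-0.786) / (7) = 0.090
  β = (-5 - (-1)·-0.265 - (-4)·-0.786) / (7) = -1.201
  γ = (-6 - (-4)·-0.265 - (-4)·-1.449) / (12) = -1.071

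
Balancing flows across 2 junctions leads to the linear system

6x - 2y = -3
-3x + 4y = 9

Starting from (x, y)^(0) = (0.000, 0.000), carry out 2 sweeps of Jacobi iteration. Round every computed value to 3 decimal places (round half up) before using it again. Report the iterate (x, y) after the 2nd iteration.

(0.250, 1.875)

Iteration 1:
  x = (-3 - (-2)·0.000) / (6) = -0.500
  y = (9 - (-3)·0.000) / (4) = 2.250
Iteration 2:
  x = (-3 - (-2)·2.250) / (6) = 0.250
  y = (9 - (-3)·-0.500) / (4) = 1.875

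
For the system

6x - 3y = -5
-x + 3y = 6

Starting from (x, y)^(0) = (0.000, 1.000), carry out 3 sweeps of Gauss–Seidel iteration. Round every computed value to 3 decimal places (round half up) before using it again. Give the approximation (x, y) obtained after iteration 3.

Iteration 1:
  x = (-5 - (-3)·1.000) / (6) = -0.333
  y = (6 - (-1)·-0.333) / (3) = 1.889
Iteration 2:
  x = (-5 - (-3)·1.889) / (6) = 0.111
  y = (6 - (-1)·0.111) / (3) = 2.037
Iteration 3:
  x = (-5 - (-3)·2.037) / (6) = 0.185
  y = (6 - (-1)·0.185) / (3) = 2.062

(0.185, 2.062)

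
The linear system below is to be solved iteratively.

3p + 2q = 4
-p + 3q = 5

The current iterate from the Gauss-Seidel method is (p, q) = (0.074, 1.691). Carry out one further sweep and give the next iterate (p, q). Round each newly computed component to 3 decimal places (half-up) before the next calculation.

One sweep:
  p = (4 - (2)·1.691) / (3) = 0.206
  q = (5 - (-1)·0.206) / (3) = 1.735

(0.206, 1.735)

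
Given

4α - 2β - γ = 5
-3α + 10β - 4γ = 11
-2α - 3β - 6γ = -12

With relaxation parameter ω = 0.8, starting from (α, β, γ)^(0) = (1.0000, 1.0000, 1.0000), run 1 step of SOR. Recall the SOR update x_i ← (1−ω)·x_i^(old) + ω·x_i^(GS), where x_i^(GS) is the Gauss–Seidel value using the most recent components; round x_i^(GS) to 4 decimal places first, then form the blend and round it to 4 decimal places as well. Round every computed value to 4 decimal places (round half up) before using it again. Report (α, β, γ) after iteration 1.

(1.8000, 1.8320, 0.5872)

Iteration 1:
  α: GS value = (5 - (-2)·1.0000 - (-1)·1.0000) / (4) = 2.0000;  α ← (1−ω)·1.0000 + ω·2.0000 = 1.8000
  β: GS value = (11 - (-3)·1.8000 - (-4)·1.0000) / (10) = 2.0400;  β ← (1−ω)·1.0000 + ω·2.0400 = 1.8320
  γ: GS value = (-12 - (-2)·1.8000 - (-3)·1.8320) / (-6) = 0.4840;  γ ← (1−ω)·1.0000 + ω·0.4840 = 0.5872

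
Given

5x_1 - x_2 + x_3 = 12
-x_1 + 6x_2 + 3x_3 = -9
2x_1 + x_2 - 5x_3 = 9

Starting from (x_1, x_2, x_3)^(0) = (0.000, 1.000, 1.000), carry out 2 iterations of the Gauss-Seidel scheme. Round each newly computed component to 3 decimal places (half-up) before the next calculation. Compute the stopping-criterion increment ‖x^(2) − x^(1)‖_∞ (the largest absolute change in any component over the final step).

1.065

Iteration 1:
  x_1 = (12 - (-1)·1.000 - (1)·1.000) / (5) = 2.400
  x_2 = (-9 - (-1)·2.400 - (3)·1.000) / (6) = -1.600
  x_3 = (9 - (2)·2.400 - (1)·-1.600) / (-5) = -1.160
Iteration 2:
  x_1 = (12 - (-1)·-1.600 - (1)·-1.160) / (5) = 2.312
  x_2 = (-9 - (-1)·2.312 - (3)·-1.160) / (6) = -0.535
  x_3 = (9 - (2)·2.312 - (1)·-0.535) / (-5) = -0.982
Change: (-0.088, 1.065, 0.178) → max |·| = 1.065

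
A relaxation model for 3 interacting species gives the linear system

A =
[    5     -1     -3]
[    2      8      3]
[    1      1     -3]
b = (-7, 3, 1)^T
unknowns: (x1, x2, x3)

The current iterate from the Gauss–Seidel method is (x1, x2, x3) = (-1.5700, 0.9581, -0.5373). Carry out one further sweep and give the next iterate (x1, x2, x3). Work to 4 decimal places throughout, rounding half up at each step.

One sweep:
  x1 = (-7 - (-1)·0.9581 - (-3)·-0.5373) / (5) = -1.5308
  x2 = (3 - (2)·-1.5308 - (3)·-0.5373) / (8) = 0.9592
  x3 = (1 - (1)·-1.5308 - (1)·0.9592) / (-3) = -0.5239

(-1.5308, 0.9592, -0.5239)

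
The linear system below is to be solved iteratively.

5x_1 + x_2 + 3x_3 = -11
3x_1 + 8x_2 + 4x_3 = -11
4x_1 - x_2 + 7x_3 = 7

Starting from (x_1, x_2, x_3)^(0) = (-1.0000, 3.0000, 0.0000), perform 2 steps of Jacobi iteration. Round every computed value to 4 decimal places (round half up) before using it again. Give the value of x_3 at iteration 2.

2.4571

Iteration 1:
  x_1 = (-11 - (1)·3.0000 - (3)·0.0000) / (5) = -2.8000
  x_2 = (-11 - (3)·-1.0000 - (4)·0.0000) / (8) = -1.0000
  x_3 = (7 - (4)·-1.0000 - (-1)·3.0000) / (7) = 2.0000
Iteration 2:
  x_1 = (-11 - (1)·-1.0000 - (3)·2.0000) / (5) = -3.2000
  x_2 = (-11 - (3)·-2.8000 - (4)·2.0000) / (8) = -1.3250
  x_3 = (7 - (4)·-2.8000 - (-1)·-1.0000) / (7) = 2.4571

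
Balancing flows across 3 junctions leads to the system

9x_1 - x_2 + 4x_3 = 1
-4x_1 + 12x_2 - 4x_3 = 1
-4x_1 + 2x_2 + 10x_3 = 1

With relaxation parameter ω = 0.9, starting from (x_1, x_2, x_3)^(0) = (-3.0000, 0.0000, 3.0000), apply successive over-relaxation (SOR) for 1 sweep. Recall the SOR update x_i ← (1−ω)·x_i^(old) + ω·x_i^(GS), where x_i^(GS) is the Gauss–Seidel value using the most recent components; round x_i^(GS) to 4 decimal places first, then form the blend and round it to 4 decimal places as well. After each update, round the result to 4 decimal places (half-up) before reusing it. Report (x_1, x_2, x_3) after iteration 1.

Iteration 1:
  x_1: GS value = (1 - (-1)·0.0000 - (4)·3.0000) / (9) = -1.2222;  x_1 ← (1−ω)·-3.0000 + ω·-1.2222 = -1.4000
  x_2: GS value = (1 - (-4)·-1.4000 - (-4)·3.0000) / (12) = 0.6167;  x_2 ← (1−ω)·0.0000 + ω·0.6167 = 0.5550
  x_3: GS value = (1 - (-4)·-1.4000 - (2)·0.5550) / (10) = -0.5710;  x_3 ← (1−ω)·3.0000 + ω·-0.5710 = -0.2139

(-1.4000, 0.5550, -0.2139)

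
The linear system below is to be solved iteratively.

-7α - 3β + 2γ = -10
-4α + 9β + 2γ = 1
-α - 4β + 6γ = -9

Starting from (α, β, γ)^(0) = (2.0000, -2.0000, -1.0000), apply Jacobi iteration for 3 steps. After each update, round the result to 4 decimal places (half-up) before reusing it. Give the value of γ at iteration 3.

-0.4312

Iteration 1:
  α = (-10 - (-3)·-2.0000 - (2)·-1.0000) / (-7) = 2.0000
  β = (1 - (-4)·2.0000 - (2)·-1.0000) / (9) = 1.2222
  γ = (-9 - (-1)·2.0000 - (-4)·-2.0000) / (6) = -2.5000
Iteration 2:
  α = (-10 - (-3)·1.2222 - (2)·-2.5000) / (-7) = 0.1905
  β = (1 - (-4)·2.0000 - (2)·-2.5000) / (9) = 1.5556
  γ = (-9 - (-1)·2.0000 - (-4)·1.2222) / (6) = -0.3519
Iteration 3:
  α = (-10 - (-3)·1.5556 - (2)·-0.3519) / (-7) = 0.6613
  β = (1 - (-4)·0.1905 - (2)·-0.3519) / (9) = 0.2740
  γ = (-9 - (-1)·0.1905 - (-4)·1.5556) / (6) = -0.4312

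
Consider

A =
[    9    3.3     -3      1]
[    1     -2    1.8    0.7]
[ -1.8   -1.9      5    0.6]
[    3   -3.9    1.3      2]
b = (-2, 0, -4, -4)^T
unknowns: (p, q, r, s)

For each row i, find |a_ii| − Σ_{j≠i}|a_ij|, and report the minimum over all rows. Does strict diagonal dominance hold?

row 1: |9| − (3.3+3+1) = 1.7
row 2: |-2| − (1+1.8+0.7) = -1.5
row 3: |5| − (1.8+1.9+0.6) = 0.7
row 4: |2| − (3+3.9+1.3) = -6.2
minimum over rows = -6.2 → not strictly diagonally dominant

-6.2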